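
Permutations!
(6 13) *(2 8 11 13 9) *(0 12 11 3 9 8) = (0 12 11 13 6 8 3 9 2) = [12, 1, 0, 9, 4, 5, 8, 7, 3, 2, 10, 13, 11, 6]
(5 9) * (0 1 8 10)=(0 1 8 10)(5 9)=[1, 8, 2, 3, 4, 9, 6, 7, 10, 5, 0]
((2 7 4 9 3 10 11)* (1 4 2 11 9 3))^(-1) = (11)(1 9 10 3 4)(2 7)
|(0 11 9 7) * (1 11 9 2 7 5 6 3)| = 9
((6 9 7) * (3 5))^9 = ((3 5)(6 9 7))^9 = (9)(3 5)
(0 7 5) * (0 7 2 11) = (0 2 11)(5 7) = [2, 1, 11, 3, 4, 7, 6, 5, 8, 9, 10, 0]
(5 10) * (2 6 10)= (2 6 10 5)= [0, 1, 6, 3, 4, 2, 10, 7, 8, 9, 5]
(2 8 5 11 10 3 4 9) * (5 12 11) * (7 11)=[0, 1, 8, 4, 9, 5, 6, 11, 12, 2, 3, 10, 7]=(2 8 12 7 11 10 3 4 9)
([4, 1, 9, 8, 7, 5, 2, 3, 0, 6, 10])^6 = (10)(0 4 7 3 8)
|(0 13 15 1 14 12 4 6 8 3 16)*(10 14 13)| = |(0 10 14 12 4 6 8 3 16)(1 13 15)| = 9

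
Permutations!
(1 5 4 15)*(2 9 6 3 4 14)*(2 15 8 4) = (1 5 14 15)(2 9 6 3)(4 8) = [0, 5, 9, 2, 8, 14, 3, 7, 4, 6, 10, 11, 12, 13, 15, 1]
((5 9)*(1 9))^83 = ((1 9 5))^83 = (1 5 9)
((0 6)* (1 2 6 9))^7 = (0 1 6 9 2)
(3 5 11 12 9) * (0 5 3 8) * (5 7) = (0 7 5 11 12 9 8) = [7, 1, 2, 3, 4, 11, 6, 5, 0, 8, 10, 12, 9]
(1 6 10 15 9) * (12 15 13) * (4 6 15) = (1 15 9)(4 6 10 13 12) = [0, 15, 2, 3, 6, 5, 10, 7, 8, 1, 13, 11, 4, 12, 14, 9]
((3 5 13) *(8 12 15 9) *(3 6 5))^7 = ((5 13 6)(8 12 15 9))^7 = (5 13 6)(8 9 15 12)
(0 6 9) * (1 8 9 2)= [6, 8, 1, 3, 4, 5, 2, 7, 9, 0]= (0 6 2 1 8 9)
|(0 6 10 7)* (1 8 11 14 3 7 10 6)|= 7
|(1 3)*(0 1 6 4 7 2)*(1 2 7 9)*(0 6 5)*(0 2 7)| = |(0 7)(1 3 5 2 6 4 9)| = 14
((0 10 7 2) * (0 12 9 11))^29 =((0 10 7 2 12 9 11))^29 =(0 10 7 2 12 9 11)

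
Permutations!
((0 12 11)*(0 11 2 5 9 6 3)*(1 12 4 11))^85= (0 2)(1 6)(3 12)(4 5)(9 11)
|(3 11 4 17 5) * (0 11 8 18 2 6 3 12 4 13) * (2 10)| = |(0 11 13)(2 6 3 8 18 10)(4 17 5 12)| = 12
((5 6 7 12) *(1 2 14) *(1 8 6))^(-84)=((1 2 14 8 6 7 12 5))^(-84)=(1 6)(2 7)(5 8)(12 14)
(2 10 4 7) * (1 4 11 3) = (1 4 7 2 10 11 3) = [0, 4, 10, 1, 7, 5, 6, 2, 8, 9, 11, 3]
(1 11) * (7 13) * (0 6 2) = (0 6 2)(1 11)(7 13) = [6, 11, 0, 3, 4, 5, 2, 13, 8, 9, 10, 1, 12, 7]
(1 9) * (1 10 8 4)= (1 9 10 8 4)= [0, 9, 2, 3, 1, 5, 6, 7, 4, 10, 8]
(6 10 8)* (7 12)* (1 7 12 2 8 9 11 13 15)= [0, 7, 8, 3, 4, 5, 10, 2, 6, 11, 9, 13, 12, 15, 14, 1]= (1 7 2 8 6 10 9 11 13 15)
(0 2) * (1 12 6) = (0 2)(1 12 6) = [2, 12, 0, 3, 4, 5, 1, 7, 8, 9, 10, 11, 6]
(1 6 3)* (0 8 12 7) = (0 8 12 7)(1 6 3) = [8, 6, 2, 1, 4, 5, 3, 0, 12, 9, 10, 11, 7]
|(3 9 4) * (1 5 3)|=|(1 5 3 9 4)|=5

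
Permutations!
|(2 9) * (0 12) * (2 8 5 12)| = 6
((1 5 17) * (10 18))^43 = ((1 5 17)(10 18))^43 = (1 5 17)(10 18)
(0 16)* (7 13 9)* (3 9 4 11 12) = [16, 1, 2, 9, 11, 5, 6, 13, 8, 7, 10, 12, 3, 4, 14, 15, 0] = (0 16)(3 9 7 13 4 11 12)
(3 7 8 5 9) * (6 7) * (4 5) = (3 6 7 8 4 5 9) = [0, 1, 2, 6, 5, 9, 7, 8, 4, 3]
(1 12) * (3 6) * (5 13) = [0, 12, 2, 6, 4, 13, 3, 7, 8, 9, 10, 11, 1, 5] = (1 12)(3 6)(5 13)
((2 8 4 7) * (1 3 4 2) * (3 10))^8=((1 10 3 4 7)(2 8))^8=(1 4 10 7 3)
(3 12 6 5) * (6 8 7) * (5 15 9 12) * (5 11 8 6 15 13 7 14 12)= (3 11 8 14 12 6 13 7 15 9 5)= [0, 1, 2, 11, 4, 3, 13, 15, 14, 5, 10, 8, 6, 7, 12, 9]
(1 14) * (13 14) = (1 13 14) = [0, 13, 2, 3, 4, 5, 6, 7, 8, 9, 10, 11, 12, 14, 1]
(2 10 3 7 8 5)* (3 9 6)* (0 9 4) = (0 9 6 3 7 8 5 2 10 4) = [9, 1, 10, 7, 0, 2, 3, 8, 5, 6, 4]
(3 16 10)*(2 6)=[0, 1, 6, 16, 4, 5, 2, 7, 8, 9, 3, 11, 12, 13, 14, 15, 10]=(2 6)(3 16 10)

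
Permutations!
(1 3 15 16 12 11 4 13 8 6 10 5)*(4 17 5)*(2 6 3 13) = [0, 13, 6, 15, 2, 1, 10, 7, 3, 9, 4, 17, 11, 8, 14, 16, 12, 5] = (1 13 8 3 15 16 12 11 17 5)(2 6 10 4)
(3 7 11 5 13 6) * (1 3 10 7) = (1 3)(5 13 6 10 7 11) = [0, 3, 2, 1, 4, 13, 10, 11, 8, 9, 7, 5, 12, 6]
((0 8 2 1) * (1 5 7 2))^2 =((0 8 1)(2 5 7))^2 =(0 1 8)(2 7 5)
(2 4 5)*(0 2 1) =[2, 0, 4, 3, 5, 1] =(0 2 4 5 1)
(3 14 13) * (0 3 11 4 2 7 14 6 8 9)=(0 3 6 8 9)(2 7 14 13 11 4)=[3, 1, 7, 6, 2, 5, 8, 14, 9, 0, 10, 4, 12, 11, 13]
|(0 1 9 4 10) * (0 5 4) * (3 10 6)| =15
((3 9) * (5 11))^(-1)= ((3 9)(5 11))^(-1)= (3 9)(5 11)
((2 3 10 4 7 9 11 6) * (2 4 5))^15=(11)(2 5 10 3)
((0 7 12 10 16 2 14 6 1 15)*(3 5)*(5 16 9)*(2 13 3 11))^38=(0 12 9 11 14 1)(2 6 15 7 10 5)(3 13 16)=((0 7 12 10 9 5 11 2 14 6 1 15)(3 16 13))^38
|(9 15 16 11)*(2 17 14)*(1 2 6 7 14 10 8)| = |(1 2 17 10 8)(6 7 14)(9 15 16 11)| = 60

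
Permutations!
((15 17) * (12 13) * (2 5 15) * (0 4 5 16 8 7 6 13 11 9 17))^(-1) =((0 4 5 15)(2 16 8 7 6 13 12 11 9 17))^(-1) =(0 15 5 4)(2 17 9 11 12 13 6 7 8 16)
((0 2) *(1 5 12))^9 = ((0 2)(1 5 12))^9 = (12)(0 2)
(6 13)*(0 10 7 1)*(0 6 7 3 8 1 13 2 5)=(0 10 3 8 1 6 2 5)(7 13)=[10, 6, 5, 8, 4, 0, 2, 13, 1, 9, 3, 11, 12, 7]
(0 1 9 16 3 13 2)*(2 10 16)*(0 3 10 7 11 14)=(0 1 9 2 3 13 7 11 14)(10 16)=[1, 9, 3, 13, 4, 5, 6, 11, 8, 2, 16, 14, 12, 7, 0, 15, 10]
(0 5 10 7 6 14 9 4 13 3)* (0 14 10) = [5, 1, 2, 14, 13, 0, 10, 6, 8, 4, 7, 11, 12, 3, 9] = (0 5)(3 14 9 4 13)(6 10 7)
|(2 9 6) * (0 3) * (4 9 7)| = 10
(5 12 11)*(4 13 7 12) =(4 13 7 12 11 5) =[0, 1, 2, 3, 13, 4, 6, 12, 8, 9, 10, 5, 11, 7]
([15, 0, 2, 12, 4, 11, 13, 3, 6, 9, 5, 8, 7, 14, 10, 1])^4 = (0 15 1)(3 12 7)(5 13 11 14 8 10 6)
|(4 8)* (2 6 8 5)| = |(2 6 8 4 5)| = 5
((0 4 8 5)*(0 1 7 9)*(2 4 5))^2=((0 5 1 7 9)(2 4 8))^2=(0 1 9 5 7)(2 8 4)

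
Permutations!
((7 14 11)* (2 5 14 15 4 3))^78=(2 4 7 14)(3 15 11 5)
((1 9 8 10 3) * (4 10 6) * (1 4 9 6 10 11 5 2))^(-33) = ((1 6 9 8 10 3 4 11 5 2))^(-33) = (1 11 10 6 5 3 9 2 4 8)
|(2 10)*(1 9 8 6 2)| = |(1 9 8 6 2 10)| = 6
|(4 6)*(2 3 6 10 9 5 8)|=8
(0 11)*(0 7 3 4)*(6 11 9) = [9, 1, 2, 4, 0, 5, 11, 3, 8, 6, 10, 7] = (0 9 6 11 7 3 4)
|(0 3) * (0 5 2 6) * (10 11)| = |(0 3 5 2 6)(10 11)| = 10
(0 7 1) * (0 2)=(0 7 1 2)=[7, 2, 0, 3, 4, 5, 6, 1]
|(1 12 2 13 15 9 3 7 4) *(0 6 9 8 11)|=13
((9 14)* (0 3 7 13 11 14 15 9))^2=((0 3 7 13 11 14)(9 15))^2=(15)(0 7 11)(3 13 14)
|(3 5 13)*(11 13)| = 4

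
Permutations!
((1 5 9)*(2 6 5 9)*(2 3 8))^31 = ((1 9)(2 6 5 3 8))^31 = (1 9)(2 6 5 3 8)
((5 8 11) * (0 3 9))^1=(0 3 9)(5 8 11)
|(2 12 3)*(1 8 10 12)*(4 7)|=6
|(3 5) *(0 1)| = 2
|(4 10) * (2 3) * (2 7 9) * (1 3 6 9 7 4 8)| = 15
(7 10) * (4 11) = (4 11)(7 10) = [0, 1, 2, 3, 11, 5, 6, 10, 8, 9, 7, 4]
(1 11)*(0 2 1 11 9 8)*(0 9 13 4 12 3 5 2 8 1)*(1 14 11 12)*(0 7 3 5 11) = (0 8 9 14)(1 13 4)(2 7 3 11 12 5) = [8, 13, 7, 11, 1, 2, 6, 3, 9, 14, 10, 12, 5, 4, 0]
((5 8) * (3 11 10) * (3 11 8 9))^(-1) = (3 9 5 8)(10 11)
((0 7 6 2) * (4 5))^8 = (7)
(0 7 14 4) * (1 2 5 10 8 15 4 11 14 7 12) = [12, 2, 5, 3, 0, 10, 6, 7, 15, 9, 8, 14, 1, 13, 11, 4] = (0 12 1 2 5 10 8 15 4)(11 14)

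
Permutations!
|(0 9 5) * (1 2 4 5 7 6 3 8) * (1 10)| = 11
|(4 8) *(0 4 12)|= 4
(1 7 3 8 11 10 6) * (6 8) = (1 7 3 6)(8 11 10) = [0, 7, 2, 6, 4, 5, 1, 3, 11, 9, 8, 10]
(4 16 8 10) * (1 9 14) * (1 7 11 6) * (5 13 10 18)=(1 9 14 7 11 6)(4 16 8 18 5 13 10)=[0, 9, 2, 3, 16, 13, 1, 11, 18, 14, 4, 6, 12, 10, 7, 15, 8, 17, 5]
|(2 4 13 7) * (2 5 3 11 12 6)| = |(2 4 13 7 5 3 11 12 6)| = 9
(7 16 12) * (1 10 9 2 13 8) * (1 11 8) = (1 10 9 2 13)(7 16 12)(8 11) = [0, 10, 13, 3, 4, 5, 6, 16, 11, 2, 9, 8, 7, 1, 14, 15, 12]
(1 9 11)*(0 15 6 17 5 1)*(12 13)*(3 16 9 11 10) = (0 15 6 17 5 1 11)(3 16 9 10)(12 13) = [15, 11, 2, 16, 4, 1, 17, 7, 8, 10, 3, 0, 13, 12, 14, 6, 9, 5]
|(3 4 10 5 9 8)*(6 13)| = 6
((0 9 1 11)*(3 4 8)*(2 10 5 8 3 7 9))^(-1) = (0 11 1 9 7 8 5 10 2)(3 4)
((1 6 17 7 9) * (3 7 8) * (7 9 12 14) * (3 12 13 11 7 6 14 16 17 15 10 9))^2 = (1 6 10)(7 11 13)(8 16)(9 14 15)(12 17)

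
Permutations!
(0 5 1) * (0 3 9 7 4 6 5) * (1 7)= (1 3 9)(4 6 5 7)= [0, 3, 2, 9, 6, 7, 5, 4, 8, 1]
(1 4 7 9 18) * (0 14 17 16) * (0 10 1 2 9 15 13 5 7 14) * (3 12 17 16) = (1 4 14 16 10)(2 9 18)(3 12 17)(5 7 15 13) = [0, 4, 9, 12, 14, 7, 6, 15, 8, 18, 1, 11, 17, 5, 16, 13, 10, 3, 2]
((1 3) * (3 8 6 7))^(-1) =(1 3 7 6 8)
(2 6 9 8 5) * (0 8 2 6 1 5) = (0 8)(1 5 6 9 2) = [8, 5, 1, 3, 4, 6, 9, 7, 0, 2]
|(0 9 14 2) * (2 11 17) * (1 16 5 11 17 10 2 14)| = 8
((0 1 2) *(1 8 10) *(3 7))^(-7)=((0 8 10 1 2)(3 7))^(-7)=(0 1 8 2 10)(3 7)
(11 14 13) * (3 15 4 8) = (3 15 4 8)(11 14 13) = [0, 1, 2, 15, 8, 5, 6, 7, 3, 9, 10, 14, 12, 11, 13, 4]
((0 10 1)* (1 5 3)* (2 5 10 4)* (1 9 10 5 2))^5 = (0 1 4)(3 9 10 5)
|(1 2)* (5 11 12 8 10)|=10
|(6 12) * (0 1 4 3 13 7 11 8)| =8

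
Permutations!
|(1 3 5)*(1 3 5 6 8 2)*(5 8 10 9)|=|(1 8 2)(3 6 10 9 5)|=15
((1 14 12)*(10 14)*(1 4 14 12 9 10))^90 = ((4 14 9 10 12))^90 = (14)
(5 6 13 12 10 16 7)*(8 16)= (5 6 13 12 10 8 16 7)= [0, 1, 2, 3, 4, 6, 13, 5, 16, 9, 8, 11, 10, 12, 14, 15, 7]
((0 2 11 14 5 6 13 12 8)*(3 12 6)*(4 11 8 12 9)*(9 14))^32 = ((0 2 8)(3 14 5)(4 11 9)(6 13))^32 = (0 8 2)(3 5 14)(4 9 11)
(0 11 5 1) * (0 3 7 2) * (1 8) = (0 11 5 8 1 3 7 2) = [11, 3, 0, 7, 4, 8, 6, 2, 1, 9, 10, 5]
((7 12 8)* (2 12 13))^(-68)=((2 12 8 7 13))^(-68)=(2 8 13 12 7)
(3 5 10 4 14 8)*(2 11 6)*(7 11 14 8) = [0, 1, 14, 5, 8, 10, 2, 11, 3, 9, 4, 6, 12, 13, 7] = (2 14 7 11 6)(3 5 10 4 8)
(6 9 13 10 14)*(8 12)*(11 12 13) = (6 9 11 12 8 13 10 14) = [0, 1, 2, 3, 4, 5, 9, 7, 13, 11, 14, 12, 8, 10, 6]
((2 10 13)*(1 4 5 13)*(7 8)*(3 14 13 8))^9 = ((1 4 5 8 7 3 14 13 2 10))^9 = (1 10 2 13 14 3 7 8 5 4)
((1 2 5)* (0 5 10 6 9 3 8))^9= (10)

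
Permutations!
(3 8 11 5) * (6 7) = [0, 1, 2, 8, 4, 3, 7, 6, 11, 9, 10, 5] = (3 8 11 5)(6 7)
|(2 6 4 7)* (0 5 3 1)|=|(0 5 3 1)(2 6 4 7)|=4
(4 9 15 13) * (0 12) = (0 12)(4 9 15 13) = [12, 1, 2, 3, 9, 5, 6, 7, 8, 15, 10, 11, 0, 4, 14, 13]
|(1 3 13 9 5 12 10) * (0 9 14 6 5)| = |(0 9)(1 3 13 14 6 5 12 10)| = 8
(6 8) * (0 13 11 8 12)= (0 13 11 8 6 12)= [13, 1, 2, 3, 4, 5, 12, 7, 6, 9, 10, 8, 0, 11]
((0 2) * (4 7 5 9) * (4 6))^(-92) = ((0 2)(4 7 5 9 6))^(-92) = (4 9 7 6 5)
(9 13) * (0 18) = (0 18)(9 13) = [18, 1, 2, 3, 4, 5, 6, 7, 8, 13, 10, 11, 12, 9, 14, 15, 16, 17, 0]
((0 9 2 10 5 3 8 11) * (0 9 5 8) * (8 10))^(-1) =((0 5 3)(2 8 11 9))^(-1) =(0 3 5)(2 9 11 8)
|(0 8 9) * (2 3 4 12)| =12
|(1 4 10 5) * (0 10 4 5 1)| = 4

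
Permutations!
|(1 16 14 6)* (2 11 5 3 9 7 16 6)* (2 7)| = 30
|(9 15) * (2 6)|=2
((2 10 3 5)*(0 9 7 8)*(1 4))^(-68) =((0 9 7 8)(1 4)(2 10 3 5))^(-68) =(10)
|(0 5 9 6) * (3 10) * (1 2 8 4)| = |(0 5 9 6)(1 2 8 4)(3 10)| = 4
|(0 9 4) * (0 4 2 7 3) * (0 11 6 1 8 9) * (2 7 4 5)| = 21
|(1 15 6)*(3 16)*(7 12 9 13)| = 12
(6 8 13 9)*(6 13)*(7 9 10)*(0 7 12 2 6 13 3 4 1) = (0 7 9 3 4 1)(2 6 8 13 10 12) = [7, 0, 6, 4, 1, 5, 8, 9, 13, 3, 12, 11, 2, 10]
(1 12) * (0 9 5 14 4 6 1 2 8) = (0 9 5 14 4 6 1 12 2 8) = [9, 12, 8, 3, 6, 14, 1, 7, 0, 5, 10, 11, 2, 13, 4]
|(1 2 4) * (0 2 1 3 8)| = |(0 2 4 3 8)| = 5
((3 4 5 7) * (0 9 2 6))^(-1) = (0 6 2 9)(3 7 5 4)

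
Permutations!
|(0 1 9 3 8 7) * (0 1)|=5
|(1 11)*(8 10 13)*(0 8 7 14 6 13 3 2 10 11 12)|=60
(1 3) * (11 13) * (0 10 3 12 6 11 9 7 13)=(0 10 3 1 12 6 11)(7 13 9)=[10, 12, 2, 1, 4, 5, 11, 13, 8, 7, 3, 0, 6, 9]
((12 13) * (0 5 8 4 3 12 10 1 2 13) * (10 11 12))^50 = (0 1 5 2 8 13 4 11 3 12 10)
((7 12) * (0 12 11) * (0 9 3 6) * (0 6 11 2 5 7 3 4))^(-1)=(0 4 9 11 3 12)(2 7 5)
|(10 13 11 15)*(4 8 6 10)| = |(4 8 6 10 13 11 15)| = 7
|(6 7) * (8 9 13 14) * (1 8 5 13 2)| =|(1 8 9 2)(5 13 14)(6 7)| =12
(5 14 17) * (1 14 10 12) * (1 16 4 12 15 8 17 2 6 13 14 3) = (1 3)(2 6 13 14)(4 12 16)(5 10 15 8 17) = [0, 3, 6, 1, 12, 10, 13, 7, 17, 9, 15, 11, 16, 14, 2, 8, 4, 5]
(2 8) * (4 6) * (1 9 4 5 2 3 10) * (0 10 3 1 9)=[10, 0, 8, 3, 6, 2, 5, 7, 1, 4, 9]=(0 10 9 4 6 5 2 8 1)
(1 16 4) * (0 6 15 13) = [6, 16, 2, 3, 1, 5, 15, 7, 8, 9, 10, 11, 12, 0, 14, 13, 4] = (0 6 15 13)(1 16 4)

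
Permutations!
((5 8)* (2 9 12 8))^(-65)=((2 9 12 8 5))^(-65)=(12)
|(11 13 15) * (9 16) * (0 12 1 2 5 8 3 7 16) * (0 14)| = 33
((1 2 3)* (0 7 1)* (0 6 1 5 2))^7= (7)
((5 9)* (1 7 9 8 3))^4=((1 7 9 5 8 3))^4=(1 8 9)(3 5 7)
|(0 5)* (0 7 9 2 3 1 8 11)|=9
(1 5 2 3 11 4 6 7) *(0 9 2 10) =[9, 5, 3, 11, 6, 10, 7, 1, 8, 2, 0, 4] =(0 9 2 3 11 4 6 7 1 5 10)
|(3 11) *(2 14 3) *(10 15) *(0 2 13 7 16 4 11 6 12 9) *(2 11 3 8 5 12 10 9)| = 55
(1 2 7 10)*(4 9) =(1 2 7 10)(4 9) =[0, 2, 7, 3, 9, 5, 6, 10, 8, 4, 1]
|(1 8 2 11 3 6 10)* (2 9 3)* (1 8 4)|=|(1 4)(2 11)(3 6 10 8 9)|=10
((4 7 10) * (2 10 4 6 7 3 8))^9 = (2 6 4 8 10 7 3)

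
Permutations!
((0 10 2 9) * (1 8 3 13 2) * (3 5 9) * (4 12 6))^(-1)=(0 9 5 8 1 10)(2 13 3)(4 6 12)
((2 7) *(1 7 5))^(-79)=((1 7 2 5))^(-79)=(1 7 2 5)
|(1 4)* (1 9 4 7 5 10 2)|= |(1 7 5 10 2)(4 9)|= 10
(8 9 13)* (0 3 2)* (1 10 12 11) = [3, 10, 0, 2, 4, 5, 6, 7, 9, 13, 12, 1, 11, 8] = (0 3 2)(1 10 12 11)(8 9 13)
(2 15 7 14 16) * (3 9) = (2 15 7 14 16)(3 9) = [0, 1, 15, 9, 4, 5, 6, 14, 8, 3, 10, 11, 12, 13, 16, 7, 2]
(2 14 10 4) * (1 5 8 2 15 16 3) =(1 5 8 2 14 10 4 15 16 3) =[0, 5, 14, 1, 15, 8, 6, 7, 2, 9, 4, 11, 12, 13, 10, 16, 3]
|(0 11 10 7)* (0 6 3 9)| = |(0 11 10 7 6 3 9)| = 7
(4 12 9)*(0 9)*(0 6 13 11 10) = (0 9 4 12 6 13 11 10) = [9, 1, 2, 3, 12, 5, 13, 7, 8, 4, 0, 10, 6, 11]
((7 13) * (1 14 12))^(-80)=((1 14 12)(7 13))^(-80)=(1 14 12)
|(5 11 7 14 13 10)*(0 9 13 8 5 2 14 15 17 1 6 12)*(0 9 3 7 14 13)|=36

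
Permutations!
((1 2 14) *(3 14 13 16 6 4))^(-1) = (1 14 3 4 6 16 13 2)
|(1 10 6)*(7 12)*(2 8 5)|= 6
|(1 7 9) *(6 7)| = |(1 6 7 9)| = 4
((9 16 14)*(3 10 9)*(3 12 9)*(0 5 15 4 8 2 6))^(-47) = (0 15 8 6 5 4 2)(3 10)(9 16 14 12)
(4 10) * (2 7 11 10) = [0, 1, 7, 3, 2, 5, 6, 11, 8, 9, 4, 10] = (2 7 11 10 4)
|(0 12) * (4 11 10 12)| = |(0 4 11 10 12)| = 5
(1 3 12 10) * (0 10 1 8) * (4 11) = (0 10 8)(1 3 12)(4 11) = [10, 3, 2, 12, 11, 5, 6, 7, 0, 9, 8, 4, 1]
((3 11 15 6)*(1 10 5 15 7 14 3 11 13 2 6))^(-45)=((1 10 5 15)(2 6 11 7 14 3 13))^(-45)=(1 15 5 10)(2 14 6 3 11 13 7)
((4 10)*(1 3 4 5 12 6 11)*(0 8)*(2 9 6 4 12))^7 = (0 8)(1 9 10 3 6 5 12 11 2 4)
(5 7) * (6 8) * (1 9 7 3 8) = (1 9 7 5 3 8 6) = [0, 9, 2, 8, 4, 3, 1, 5, 6, 7]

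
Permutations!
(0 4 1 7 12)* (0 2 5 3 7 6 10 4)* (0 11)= (0 11)(1 6 10 4)(2 5 3 7 12)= [11, 6, 5, 7, 1, 3, 10, 12, 8, 9, 4, 0, 2]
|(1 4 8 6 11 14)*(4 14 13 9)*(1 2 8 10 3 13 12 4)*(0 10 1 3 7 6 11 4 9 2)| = 7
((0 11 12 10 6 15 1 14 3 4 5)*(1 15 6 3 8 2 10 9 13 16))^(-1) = ((0 11 12 9 13 16 1 14 8 2 10 3 4 5))^(-1) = (0 5 4 3 10 2 8 14 1 16 13 9 12 11)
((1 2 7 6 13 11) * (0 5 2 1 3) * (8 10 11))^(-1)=(0 3 11 10 8 13 6 7 2 5)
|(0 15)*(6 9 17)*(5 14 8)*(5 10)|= |(0 15)(5 14 8 10)(6 9 17)|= 12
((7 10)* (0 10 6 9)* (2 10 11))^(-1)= ((0 11 2 10 7 6 9))^(-1)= (0 9 6 7 10 2 11)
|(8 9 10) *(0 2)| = |(0 2)(8 9 10)| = 6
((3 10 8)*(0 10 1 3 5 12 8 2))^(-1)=((0 10 2)(1 3)(5 12 8))^(-1)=(0 2 10)(1 3)(5 8 12)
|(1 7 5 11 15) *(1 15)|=4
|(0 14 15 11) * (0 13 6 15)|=4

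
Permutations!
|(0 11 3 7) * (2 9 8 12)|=|(0 11 3 7)(2 9 8 12)|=4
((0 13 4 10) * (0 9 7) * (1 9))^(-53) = (0 10 7 4 9 13 1) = ((0 13 4 10 1 9 7))^(-53)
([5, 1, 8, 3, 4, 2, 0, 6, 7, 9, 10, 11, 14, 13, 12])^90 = (14)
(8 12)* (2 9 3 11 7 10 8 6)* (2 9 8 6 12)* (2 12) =(2 8 12)(3 11 7 10 6 9) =[0, 1, 8, 11, 4, 5, 9, 10, 12, 3, 6, 7, 2]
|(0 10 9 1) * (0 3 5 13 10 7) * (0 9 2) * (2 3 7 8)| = 12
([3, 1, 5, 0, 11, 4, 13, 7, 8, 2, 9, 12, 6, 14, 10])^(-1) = (0 3)(2 9 10 14 13 6 12 11 4 5)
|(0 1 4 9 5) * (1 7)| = 6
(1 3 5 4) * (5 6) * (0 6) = [6, 3, 2, 0, 1, 4, 5] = (0 6 5 4 1 3)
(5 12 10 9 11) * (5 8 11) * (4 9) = [0, 1, 2, 3, 9, 12, 6, 7, 11, 5, 4, 8, 10] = (4 9 5 12 10)(8 11)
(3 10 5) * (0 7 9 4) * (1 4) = (0 7 9 1 4)(3 10 5) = [7, 4, 2, 10, 0, 3, 6, 9, 8, 1, 5]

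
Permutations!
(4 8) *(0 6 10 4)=(0 6 10 4 8)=[6, 1, 2, 3, 8, 5, 10, 7, 0, 9, 4]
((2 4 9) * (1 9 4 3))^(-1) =(1 3 2 9)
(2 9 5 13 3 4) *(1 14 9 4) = [0, 14, 4, 1, 2, 13, 6, 7, 8, 5, 10, 11, 12, 3, 9] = (1 14 9 5 13 3)(2 4)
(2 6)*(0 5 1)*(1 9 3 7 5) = (0 1)(2 6)(3 7 5 9) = [1, 0, 6, 7, 4, 9, 2, 5, 8, 3]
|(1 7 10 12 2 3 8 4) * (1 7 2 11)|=9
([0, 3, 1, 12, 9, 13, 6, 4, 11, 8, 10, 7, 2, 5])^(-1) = [0, 2, 12, 1, 7, 13, 6, 11, 9, 4, 10, 8, 3, 5]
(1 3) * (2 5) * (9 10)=(1 3)(2 5)(9 10)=[0, 3, 5, 1, 4, 2, 6, 7, 8, 10, 9]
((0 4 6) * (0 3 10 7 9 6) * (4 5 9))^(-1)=((0 5 9 6 3 10 7 4))^(-1)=(0 4 7 10 3 6 9 5)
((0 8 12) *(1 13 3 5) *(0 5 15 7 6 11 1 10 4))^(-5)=(0 8 12 5 10 4)(1 3 7 11 13 15 6)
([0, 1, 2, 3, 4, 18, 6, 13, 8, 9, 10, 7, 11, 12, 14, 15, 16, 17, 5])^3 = (5 18)(7 11 12 13)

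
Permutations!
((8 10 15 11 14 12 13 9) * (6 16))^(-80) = (16)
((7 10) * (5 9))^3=(5 9)(7 10)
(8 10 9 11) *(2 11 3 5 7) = (2 11 8 10 9 3 5 7) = [0, 1, 11, 5, 4, 7, 6, 2, 10, 3, 9, 8]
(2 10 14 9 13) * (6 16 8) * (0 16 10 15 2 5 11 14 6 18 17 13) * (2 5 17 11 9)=(0 16 8 18 11 14 2 15 5 9)(6 10)(13 17)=[16, 1, 15, 3, 4, 9, 10, 7, 18, 0, 6, 14, 12, 17, 2, 5, 8, 13, 11]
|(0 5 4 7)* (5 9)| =|(0 9 5 4 7)| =5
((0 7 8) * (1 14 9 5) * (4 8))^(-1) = ((0 7 4 8)(1 14 9 5))^(-1) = (0 8 4 7)(1 5 9 14)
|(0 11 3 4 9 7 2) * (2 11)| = 10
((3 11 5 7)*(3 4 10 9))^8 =(3 11 5 7 4 10 9)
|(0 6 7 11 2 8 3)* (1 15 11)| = |(0 6 7 1 15 11 2 8 3)| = 9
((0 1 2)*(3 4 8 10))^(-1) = (0 2 1)(3 10 8 4)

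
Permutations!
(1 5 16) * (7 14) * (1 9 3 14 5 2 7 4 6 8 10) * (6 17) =(1 2 7 5 16 9 3 14 4 17 6 8 10) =[0, 2, 7, 14, 17, 16, 8, 5, 10, 3, 1, 11, 12, 13, 4, 15, 9, 6]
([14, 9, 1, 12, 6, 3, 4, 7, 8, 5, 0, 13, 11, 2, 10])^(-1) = (0 10 14)(1 2 13 11 12 3 5 9)(4 6)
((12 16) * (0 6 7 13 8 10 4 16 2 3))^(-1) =((0 6 7 13 8 10 4 16 12 2 3))^(-1) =(0 3 2 12 16 4 10 8 13 7 6)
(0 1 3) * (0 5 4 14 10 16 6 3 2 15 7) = (0 1 2 15 7)(3 5 4 14 10 16 6) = [1, 2, 15, 5, 14, 4, 3, 0, 8, 9, 16, 11, 12, 13, 10, 7, 6]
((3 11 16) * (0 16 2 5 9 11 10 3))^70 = (16)(2 9)(5 11)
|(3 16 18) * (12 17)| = |(3 16 18)(12 17)| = 6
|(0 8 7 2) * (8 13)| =5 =|(0 13 8 7 2)|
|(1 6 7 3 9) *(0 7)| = 6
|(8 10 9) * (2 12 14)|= 3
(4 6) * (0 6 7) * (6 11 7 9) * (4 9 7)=(0 11 4 7)(6 9)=[11, 1, 2, 3, 7, 5, 9, 0, 8, 6, 10, 4]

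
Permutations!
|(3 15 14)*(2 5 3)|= 5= |(2 5 3 15 14)|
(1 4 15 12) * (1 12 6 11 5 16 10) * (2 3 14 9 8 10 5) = (1 4 15 6 11 2 3 14 9 8 10)(5 16) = [0, 4, 3, 14, 15, 16, 11, 7, 10, 8, 1, 2, 12, 13, 9, 6, 5]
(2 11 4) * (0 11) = [11, 1, 0, 3, 2, 5, 6, 7, 8, 9, 10, 4] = (0 11 4 2)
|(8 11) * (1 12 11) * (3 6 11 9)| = 7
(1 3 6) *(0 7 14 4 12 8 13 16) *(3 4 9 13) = (0 7 14 9 13 16)(1 4 12 8 3 6) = [7, 4, 2, 6, 12, 5, 1, 14, 3, 13, 10, 11, 8, 16, 9, 15, 0]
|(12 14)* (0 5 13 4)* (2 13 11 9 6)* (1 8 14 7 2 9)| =|(0 5 11 1 8 14 12 7 2 13 4)(6 9)| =22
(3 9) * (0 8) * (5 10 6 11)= [8, 1, 2, 9, 4, 10, 11, 7, 0, 3, 6, 5]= (0 8)(3 9)(5 10 6 11)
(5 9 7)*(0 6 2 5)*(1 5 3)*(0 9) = (0 6 2 3 1 5)(7 9) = [6, 5, 3, 1, 4, 0, 2, 9, 8, 7]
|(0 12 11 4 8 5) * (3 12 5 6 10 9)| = |(0 5)(3 12 11 4 8 6 10 9)| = 8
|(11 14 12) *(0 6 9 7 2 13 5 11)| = 10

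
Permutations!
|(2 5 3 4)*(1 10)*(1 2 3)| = 4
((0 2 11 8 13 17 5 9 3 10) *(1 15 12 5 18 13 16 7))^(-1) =((0 2 11 8 16 7 1 15 12 5 9 3 10)(13 17 18))^(-1) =(0 10 3 9 5 12 15 1 7 16 8 11 2)(13 18 17)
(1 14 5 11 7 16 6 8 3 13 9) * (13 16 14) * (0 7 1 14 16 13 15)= [7, 15, 2, 13, 4, 11, 8, 16, 3, 14, 10, 1, 12, 9, 5, 0, 6]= (0 7 16 6 8 3 13 9 14 5 11 1 15)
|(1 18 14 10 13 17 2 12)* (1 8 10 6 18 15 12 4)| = |(1 15 12 8 10 13 17 2 4)(6 18 14)| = 9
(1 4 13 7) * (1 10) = [0, 4, 2, 3, 13, 5, 6, 10, 8, 9, 1, 11, 12, 7] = (1 4 13 7 10)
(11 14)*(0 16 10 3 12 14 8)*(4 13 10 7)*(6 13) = [16, 1, 2, 12, 6, 5, 13, 4, 0, 9, 3, 8, 14, 10, 11, 15, 7] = (0 16 7 4 6 13 10 3 12 14 11 8)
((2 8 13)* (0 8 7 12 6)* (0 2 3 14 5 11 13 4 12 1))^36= ((0 8 4 12 6 2 7 1)(3 14 5 11 13))^36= (0 6)(1 12)(2 8)(3 14 5 11 13)(4 7)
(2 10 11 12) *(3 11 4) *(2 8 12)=(2 10 4 3 11)(8 12)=[0, 1, 10, 11, 3, 5, 6, 7, 12, 9, 4, 2, 8]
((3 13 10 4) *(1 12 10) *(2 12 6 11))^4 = (1 12 13 2 3 11 4 6 10)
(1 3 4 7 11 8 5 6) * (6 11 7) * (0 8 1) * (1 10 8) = [1, 3, 2, 4, 6, 11, 0, 7, 5, 9, 8, 10] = (0 1 3 4 6)(5 11 10 8)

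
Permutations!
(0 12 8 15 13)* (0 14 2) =[12, 1, 0, 3, 4, 5, 6, 7, 15, 9, 10, 11, 8, 14, 2, 13] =(0 12 8 15 13 14 2)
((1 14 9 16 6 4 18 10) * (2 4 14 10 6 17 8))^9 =((1 10)(2 4 18 6 14 9 16 17 8))^9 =(18)(1 10)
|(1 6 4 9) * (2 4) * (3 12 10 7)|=|(1 6 2 4 9)(3 12 10 7)|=20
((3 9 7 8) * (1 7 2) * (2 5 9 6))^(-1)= ((1 7 8 3 6 2)(5 9))^(-1)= (1 2 6 3 8 7)(5 9)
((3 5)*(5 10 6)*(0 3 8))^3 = (0 6)(3 5)(8 10) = ((0 3 10 6 5 8))^3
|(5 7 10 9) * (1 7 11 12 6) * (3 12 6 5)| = 9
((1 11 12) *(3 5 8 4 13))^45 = ((1 11 12)(3 5 8 4 13))^45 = (13)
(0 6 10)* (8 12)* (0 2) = (0 6 10 2)(8 12) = [6, 1, 0, 3, 4, 5, 10, 7, 12, 9, 2, 11, 8]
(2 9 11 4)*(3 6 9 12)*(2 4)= (2 12 3 6 9 11)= [0, 1, 12, 6, 4, 5, 9, 7, 8, 11, 10, 2, 3]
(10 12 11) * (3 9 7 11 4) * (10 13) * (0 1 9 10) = (0 1 9 7 11 13)(3 10 12 4) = [1, 9, 2, 10, 3, 5, 6, 11, 8, 7, 12, 13, 4, 0]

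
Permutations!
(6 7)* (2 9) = (2 9)(6 7) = [0, 1, 9, 3, 4, 5, 7, 6, 8, 2]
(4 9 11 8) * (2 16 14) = (2 16 14)(4 9 11 8) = [0, 1, 16, 3, 9, 5, 6, 7, 4, 11, 10, 8, 12, 13, 2, 15, 14]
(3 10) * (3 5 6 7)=(3 10 5 6 7)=[0, 1, 2, 10, 4, 6, 7, 3, 8, 9, 5]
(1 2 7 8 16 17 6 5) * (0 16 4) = [16, 2, 7, 3, 0, 1, 5, 8, 4, 9, 10, 11, 12, 13, 14, 15, 17, 6] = (0 16 17 6 5 1 2 7 8 4)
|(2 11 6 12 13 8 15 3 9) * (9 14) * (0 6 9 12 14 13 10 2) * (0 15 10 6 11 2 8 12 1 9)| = 8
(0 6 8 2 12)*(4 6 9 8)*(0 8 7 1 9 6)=(0 6 4)(1 9 7)(2 12 8)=[6, 9, 12, 3, 0, 5, 4, 1, 2, 7, 10, 11, 8]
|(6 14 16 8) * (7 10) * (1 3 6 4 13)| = |(1 3 6 14 16 8 4 13)(7 10)| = 8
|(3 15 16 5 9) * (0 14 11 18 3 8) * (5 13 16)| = |(0 14 11 18 3 15 5 9 8)(13 16)| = 18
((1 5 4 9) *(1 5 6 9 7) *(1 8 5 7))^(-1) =(1 4 5 8 7 9 6)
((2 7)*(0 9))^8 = ((0 9)(2 7))^8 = (9)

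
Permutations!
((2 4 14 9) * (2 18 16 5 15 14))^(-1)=(2 4)(5 16 18 9 14 15)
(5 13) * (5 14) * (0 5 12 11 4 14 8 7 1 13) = (0 5)(1 13 8 7)(4 14 12 11) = [5, 13, 2, 3, 14, 0, 6, 1, 7, 9, 10, 4, 11, 8, 12]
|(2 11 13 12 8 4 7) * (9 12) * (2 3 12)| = |(2 11 13 9)(3 12 8 4 7)| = 20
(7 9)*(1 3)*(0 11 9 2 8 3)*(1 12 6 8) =(0 11 9 7 2 1)(3 12 6 8) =[11, 0, 1, 12, 4, 5, 8, 2, 3, 7, 10, 9, 6]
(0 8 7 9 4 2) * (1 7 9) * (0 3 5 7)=(0 8 9 4 2 3 5 7 1)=[8, 0, 3, 5, 2, 7, 6, 1, 9, 4]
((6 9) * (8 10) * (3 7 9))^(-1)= ((3 7 9 6)(8 10))^(-1)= (3 6 9 7)(8 10)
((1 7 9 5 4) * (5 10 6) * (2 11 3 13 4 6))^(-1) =((1 7 9 10 2 11 3 13 4)(5 6))^(-1) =(1 4 13 3 11 2 10 9 7)(5 6)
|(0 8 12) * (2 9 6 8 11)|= 7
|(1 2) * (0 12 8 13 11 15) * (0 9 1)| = 9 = |(0 12 8 13 11 15 9 1 2)|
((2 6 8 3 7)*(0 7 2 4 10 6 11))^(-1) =(0 11 2 3 8 6 10 4 7)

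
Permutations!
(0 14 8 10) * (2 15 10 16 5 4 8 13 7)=(0 14 13 7 2 15 10)(4 8 16 5)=[14, 1, 15, 3, 8, 4, 6, 2, 16, 9, 0, 11, 12, 7, 13, 10, 5]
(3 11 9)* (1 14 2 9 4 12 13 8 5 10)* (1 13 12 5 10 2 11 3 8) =[0, 14, 9, 3, 5, 2, 6, 7, 10, 8, 13, 4, 12, 1, 11] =(1 14 11 4 5 2 9 8 10 13)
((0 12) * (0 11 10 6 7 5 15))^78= (0 5 6 11)(7 10 12 15)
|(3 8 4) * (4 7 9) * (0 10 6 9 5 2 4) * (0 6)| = |(0 10)(2 4 3 8 7 5)(6 9)| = 6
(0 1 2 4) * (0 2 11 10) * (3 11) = (0 1 3 11 10)(2 4) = [1, 3, 4, 11, 2, 5, 6, 7, 8, 9, 0, 10]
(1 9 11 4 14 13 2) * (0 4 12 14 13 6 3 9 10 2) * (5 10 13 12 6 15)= (0 4 12 14 15 5 10 2 1 13)(3 9 11 6)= [4, 13, 1, 9, 12, 10, 3, 7, 8, 11, 2, 6, 14, 0, 15, 5]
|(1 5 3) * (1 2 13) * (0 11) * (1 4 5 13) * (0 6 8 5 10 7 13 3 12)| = |(0 11 6 8 5 12)(1 3 2)(4 10 7 13)| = 12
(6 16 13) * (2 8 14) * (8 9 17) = [0, 1, 9, 3, 4, 5, 16, 7, 14, 17, 10, 11, 12, 6, 2, 15, 13, 8] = (2 9 17 8 14)(6 16 13)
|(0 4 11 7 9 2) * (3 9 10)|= 8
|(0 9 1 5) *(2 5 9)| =|(0 2 5)(1 9)| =6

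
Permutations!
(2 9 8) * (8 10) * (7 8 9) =[0, 1, 7, 3, 4, 5, 6, 8, 2, 10, 9] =(2 7 8)(9 10)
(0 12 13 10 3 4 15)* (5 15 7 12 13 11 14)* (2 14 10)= [13, 1, 14, 4, 7, 15, 6, 12, 8, 9, 3, 10, 11, 2, 5, 0]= (0 13 2 14 5 15)(3 4 7 12 11 10)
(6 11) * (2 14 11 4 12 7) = (2 14 11 6 4 12 7) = [0, 1, 14, 3, 12, 5, 4, 2, 8, 9, 10, 6, 7, 13, 11]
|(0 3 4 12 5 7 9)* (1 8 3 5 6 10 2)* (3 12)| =|(0 5 7 9)(1 8 12 6 10 2)(3 4)| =12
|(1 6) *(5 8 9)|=6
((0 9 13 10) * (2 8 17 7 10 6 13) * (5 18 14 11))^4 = (18)(0 17 9 7 2 10 8)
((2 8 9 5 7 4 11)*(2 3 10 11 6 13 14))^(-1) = (2 14 13 6 4 7 5 9 8)(3 11 10) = ((2 8 9 5 7 4 6 13 14)(3 10 11))^(-1)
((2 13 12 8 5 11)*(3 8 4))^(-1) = (2 11 5 8 3 4 12 13)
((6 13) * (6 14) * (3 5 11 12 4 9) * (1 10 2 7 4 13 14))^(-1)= (1 13 12 11 5 3 9 4 7 2 10)(6 14)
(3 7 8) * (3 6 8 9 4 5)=(3 7 9 4 5)(6 8)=[0, 1, 2, 7, 5, 3, 8, 9, 6, 4]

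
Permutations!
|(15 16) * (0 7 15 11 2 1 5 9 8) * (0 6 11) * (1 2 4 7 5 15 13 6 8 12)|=|(0 5 9 12 1 15 16)(4 7 13 6 11)|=35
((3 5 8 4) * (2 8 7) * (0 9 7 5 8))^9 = (0 9 7 2) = ((0 9 7 2)(3 8 4))^9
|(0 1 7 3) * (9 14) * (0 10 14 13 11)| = 9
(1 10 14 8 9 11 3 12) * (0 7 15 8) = [7, 10, 2, 12, 4, 5, 6, 15, 9, 11, 14, 3, 1, 13, 0, 8] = (0 7 15 8 9 11 3 12 1 10 14)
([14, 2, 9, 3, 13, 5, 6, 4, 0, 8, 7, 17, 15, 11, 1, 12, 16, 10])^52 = (0 9 1)(2 14 8)(4 10 11)(7 17 13)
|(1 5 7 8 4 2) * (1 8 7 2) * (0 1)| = 6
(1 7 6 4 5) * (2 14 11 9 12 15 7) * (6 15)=(1 2 14 11 9 12 6 4 5)(7 15)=[0, 2, 14, 3, 5, 1, 4, 15, 8, 12, 10, 9, 6, 13, 11, 7]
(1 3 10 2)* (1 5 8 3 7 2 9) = (1 7 2 5 8 3 10 9) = [0, 7, 5, 10, 4, 8, 6, 2, 3, 1, 9]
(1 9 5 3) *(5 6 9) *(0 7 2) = (0 7 2)(1 5 3)(6 9) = [7, 5, 0, 1, 4, 3, 9, 2, 8, 6]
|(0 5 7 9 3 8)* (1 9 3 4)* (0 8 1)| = |(0 5 7 3 1 9 4)| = 7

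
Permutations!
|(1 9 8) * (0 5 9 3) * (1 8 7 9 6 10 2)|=14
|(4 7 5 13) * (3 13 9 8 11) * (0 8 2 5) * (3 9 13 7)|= 10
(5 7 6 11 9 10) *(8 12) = (5 7 6 11 9 10)(8 12) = [0, 1, 2, 3, 4, 7, 11, 6, 12, 10, 5, 9, 8]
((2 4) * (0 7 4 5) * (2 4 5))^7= (0 7 5)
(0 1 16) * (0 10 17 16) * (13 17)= [1, 0, 2, 3, 4, 5, 6, 7, 8, 9, 13, 11, 12, 17, 14, 15, 10, 16]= (0 1)(10 13 17 16)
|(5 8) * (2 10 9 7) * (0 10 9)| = |(0 10)(2 9 7)(5 8)| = 6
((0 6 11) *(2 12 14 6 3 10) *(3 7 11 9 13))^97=((0 7 11)(2 12 14 6 9 13 3 10))^97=(0 7 11)(2 12 14 6 9 13 3 10)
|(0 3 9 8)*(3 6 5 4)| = |(0 6 5 4 3 9 8)| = 7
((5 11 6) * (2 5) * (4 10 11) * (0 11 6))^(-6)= (11)(2 6 10 4 5)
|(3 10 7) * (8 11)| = 6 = |(3 10 7)(8 11)|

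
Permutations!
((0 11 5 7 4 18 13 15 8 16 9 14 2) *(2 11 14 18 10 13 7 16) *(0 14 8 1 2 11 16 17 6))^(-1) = ((0 8 11 5 17 6)(1 2 14 16 9 18 7 4 10 13 15))^(-1) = (0 6 17 5 11 8)(1 15 13 10 4 7 18 9 16 14 2)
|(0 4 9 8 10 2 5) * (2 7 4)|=15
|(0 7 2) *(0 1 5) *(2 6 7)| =4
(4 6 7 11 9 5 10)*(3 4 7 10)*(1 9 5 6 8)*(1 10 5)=(1 9 6 5 3 4 8 10 7 11)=[0, 9, 2, 4, 8, 3, 5, 11, 10, 6, 7, 1]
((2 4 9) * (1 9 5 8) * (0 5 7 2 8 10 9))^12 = (10)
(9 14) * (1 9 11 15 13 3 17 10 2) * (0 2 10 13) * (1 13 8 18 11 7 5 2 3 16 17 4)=(0 3 4 1 9 14 7 5 2 13 16 17 8 18 11 15)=[3, 9, 13, 4, 1, 2, 6, 5, 18, 14, 10, 15, 12, 16, 7, 0, 17, 8, 11]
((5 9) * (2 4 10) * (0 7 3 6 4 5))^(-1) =(0 9 5 2 10 4 6 3 7)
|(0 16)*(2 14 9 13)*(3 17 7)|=|(0 16)(2 14 9 13)(3 17 7)|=12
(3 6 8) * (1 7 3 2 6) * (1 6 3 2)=(1 7 2 3 6 8)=[0, 7, 3, 6, 4, 5, 8, 2, 1]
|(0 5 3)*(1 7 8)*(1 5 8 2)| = |(0 8 5 3)(1 7 2)| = 12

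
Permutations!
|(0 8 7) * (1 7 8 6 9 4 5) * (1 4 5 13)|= |(0 6 9 5 4 13 1 7)|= 8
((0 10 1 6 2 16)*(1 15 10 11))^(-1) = (0 16 2 6 1 11)(10 15)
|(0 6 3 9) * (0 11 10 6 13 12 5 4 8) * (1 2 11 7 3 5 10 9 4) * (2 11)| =|(0 13 12 10 6 5 1 11 9 7 3 4 8)| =13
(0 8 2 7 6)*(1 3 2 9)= (0 8 9 1 3 2 7 6)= [8, 3, 7, 2, 4, 5, 0, 6, 9, 1]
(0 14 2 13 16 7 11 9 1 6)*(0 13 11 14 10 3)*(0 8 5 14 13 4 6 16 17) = (0 10 3 8 5 14 2 11 9 1 16 7 13 17)(4 6) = [10, 16, 11, 8, 6, 14, 4, 13, 5, 1, 3, 9, 12, 17, 2, 15, 7, 0]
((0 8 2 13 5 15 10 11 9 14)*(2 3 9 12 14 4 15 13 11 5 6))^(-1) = ((0 8 3 9 4 15 10 5 13 6 2 11 12 14))^(-1) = (0 14 12 11 2 6 13 5 10 15 4 9 3 8)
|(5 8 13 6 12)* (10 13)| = 6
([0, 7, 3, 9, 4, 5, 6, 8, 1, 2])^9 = (9)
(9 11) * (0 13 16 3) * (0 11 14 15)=[13, 1, 2, 11, 4, 5, 6, 7, 8, 14, 10, 9, 12, 16, 15, 0, 3]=(0 13 16 3 11 9 14 15)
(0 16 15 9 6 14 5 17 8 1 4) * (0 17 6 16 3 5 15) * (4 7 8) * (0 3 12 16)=(0 12 16 3 5 6 14 15 9)(1 7 8)(4 17)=[12, 7, 2, 5, 17, 6, 14, 8, 1, 0, 10, 11, 16, 13, 15, 9, 3, 4]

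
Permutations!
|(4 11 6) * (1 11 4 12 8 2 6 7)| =|(1 11 7)(2 6 12 8)| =12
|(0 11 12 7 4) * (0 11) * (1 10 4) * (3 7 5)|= 8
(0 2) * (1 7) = (0 2)(1 7) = [2, 7, 0, 3, 4, 5, 6, 1]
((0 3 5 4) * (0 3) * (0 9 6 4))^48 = (9)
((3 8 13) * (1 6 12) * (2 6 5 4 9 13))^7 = ((1 5 4 9 13 3 8 2 6 12))^7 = (1 2 13 5 6 3 4 12 8 9)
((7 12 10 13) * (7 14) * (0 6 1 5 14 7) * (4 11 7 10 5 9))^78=((0 6 1 9 4 11 7 12 5 14)(10 13))^78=(0 5 7 4 1)(6 14 12 11 9)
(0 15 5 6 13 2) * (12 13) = (0 15 5 6 12 13 2) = [15, 1, 0, 3, 4, 6, 12, 7, 8, 9, 10, 11, 13, 2, 14, 5]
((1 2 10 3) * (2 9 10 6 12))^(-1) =((1 9 10 3)(2 6 12))^(-1) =(1 3 10 9)(2 12 6)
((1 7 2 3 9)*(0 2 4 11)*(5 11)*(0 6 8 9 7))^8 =(0 8 5 3 1 6 4 2 9 11 7)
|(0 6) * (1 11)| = 2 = |(0 6)(1 11)|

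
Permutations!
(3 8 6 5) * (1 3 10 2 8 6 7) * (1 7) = (1 3 6 5 10 2 8) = [0, 3, 8, 6, 4, 10, 5, 7, 1, 9, 2]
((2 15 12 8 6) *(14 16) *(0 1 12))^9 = ((0 1 12 8 6 2 15)(14 16))^9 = (0 12 6 15 1 8 2)(14 16)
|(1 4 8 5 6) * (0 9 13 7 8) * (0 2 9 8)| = |(0 8 5 6 1 4 2 9 13 7)| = 10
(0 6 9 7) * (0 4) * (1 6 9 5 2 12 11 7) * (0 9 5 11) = (0 5 2 12)(1 6 11 7 4 9) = [5, 6, 12, 3, 9, 2, 11, 4, 8, 1, 10, 7, 0]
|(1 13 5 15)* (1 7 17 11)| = 7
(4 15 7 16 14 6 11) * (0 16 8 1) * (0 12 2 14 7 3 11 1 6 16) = [0, 12, 14, 11, 15, 5, 1, 8, 6, 9, 10, 4, 2, 13, 16, 3, 7] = (1 12 2 14 16 7 8 6)(3 11 4 15)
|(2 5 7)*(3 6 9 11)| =12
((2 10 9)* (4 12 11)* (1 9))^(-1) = ((1 9 2 10)(4 12 11))^(-1) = (1 10 2 9)(4 11 12)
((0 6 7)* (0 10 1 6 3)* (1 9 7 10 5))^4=(1 7 10)(5 9 6)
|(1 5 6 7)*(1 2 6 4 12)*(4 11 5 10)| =12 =|(1 10 4 12)(2 6 7)(5 11)|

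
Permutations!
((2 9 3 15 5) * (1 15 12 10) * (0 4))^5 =(0 4)(1 3 5 10 9 15 12 2)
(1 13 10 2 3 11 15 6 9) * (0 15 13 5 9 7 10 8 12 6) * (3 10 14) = [15, 5, 10, 11, 4, 9, 7, 14, 12, 1, 2, 13, 6, 8, 3, 0] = (0 15)(1 5 9)(2 10)(3 11 13 8 12 6 7 14)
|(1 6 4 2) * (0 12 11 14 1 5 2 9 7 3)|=|(0 12 11 14 1 6 4 9 7 3)(2 5)|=10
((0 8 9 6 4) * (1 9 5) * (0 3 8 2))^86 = (1 6 3 5 9 4 8)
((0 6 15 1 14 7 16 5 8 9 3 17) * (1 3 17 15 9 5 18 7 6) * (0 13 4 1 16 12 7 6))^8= (0 1 13 9 18)(4 17 6 16 14)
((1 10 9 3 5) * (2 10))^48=((1 2 10 9 3 5))^48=(10)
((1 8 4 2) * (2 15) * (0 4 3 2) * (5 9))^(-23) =(0 4 15)(1 8 3 2)(5 9)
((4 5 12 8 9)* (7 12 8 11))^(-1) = ((4 5 8 9)(7 12 11))^(-1) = (4 9 8 5)(7 11 12)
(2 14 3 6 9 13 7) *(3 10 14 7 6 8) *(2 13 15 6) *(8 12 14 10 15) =(2 7 13)(3 12 14 15 6 9 8) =[0, 1, 7, 12, 4, 5, 9, 13, 3, 8, 10, 11, 14, 2, 15, 6]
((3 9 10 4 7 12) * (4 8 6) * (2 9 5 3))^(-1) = (2 12 7 4 6 8 10 9)(3 5)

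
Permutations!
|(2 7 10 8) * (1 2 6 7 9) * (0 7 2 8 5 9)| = 9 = |(0 7 10 5 9 1 8 6 2)|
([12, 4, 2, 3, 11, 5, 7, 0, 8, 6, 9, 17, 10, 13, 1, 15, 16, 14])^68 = [10, 17, 2, 3, 14, 5, 0, 12, 8, 7, 6, 1, 9, 13, 11, 15, 16, 4]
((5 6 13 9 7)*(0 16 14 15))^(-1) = (0 15 14 16)(5 7 9 13 6)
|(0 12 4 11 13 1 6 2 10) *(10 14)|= |(0 12 4 11 13 1 6 2 14 10)|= 10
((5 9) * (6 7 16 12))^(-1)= (5 9)(6 12 16 7)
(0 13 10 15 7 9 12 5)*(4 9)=(0 13 10 15 7 4 9 12 5)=[13, 1, 2, 3, 9, 0, 6, 4, 8, 12, 15, 11, 5, 10, 14, 7]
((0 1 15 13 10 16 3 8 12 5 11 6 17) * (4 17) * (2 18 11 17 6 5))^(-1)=((0 1 15 13 10 16 3 8 12 2 18 11 5 17)(4 6))^(-1)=(0 17 5 11 18 2 12 8 3 16 10 13 15 1)(4 6)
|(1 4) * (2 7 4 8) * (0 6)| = |(0 6)(1 8 2 7 4)| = 10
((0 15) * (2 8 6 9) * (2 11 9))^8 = (15)(2 6 8)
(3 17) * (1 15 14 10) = [0, 15, 2, 17, 4, 5, 6, 7, 8, 9, 1, 11, 12, 13, 10, 14, 16, 3] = (1 15 14 10)(3 17)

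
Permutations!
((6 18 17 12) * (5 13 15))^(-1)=(5 15 13)(6 12 17 18)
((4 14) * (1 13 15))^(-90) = ((1 13 15)(4 14))^(-90) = (15)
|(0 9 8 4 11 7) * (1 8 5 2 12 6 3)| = 12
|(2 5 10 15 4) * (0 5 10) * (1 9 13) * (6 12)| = 12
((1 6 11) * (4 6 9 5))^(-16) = ((1 9 5 4 6 11))^(-16) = (1 5 6)(4 11 9)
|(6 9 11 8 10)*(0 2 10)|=7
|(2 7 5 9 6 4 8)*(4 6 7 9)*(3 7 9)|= |(9)(2 3 7 5 4 8)|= 6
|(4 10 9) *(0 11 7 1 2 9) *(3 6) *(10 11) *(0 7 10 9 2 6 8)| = 10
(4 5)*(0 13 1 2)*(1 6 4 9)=[13, 2, 0, 3, 5, 9, 4, 7, 8, 1, 10, 11, 12, 6]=(0 13 6 4 5 9 1 2)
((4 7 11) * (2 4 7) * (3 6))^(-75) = ((2 4)(3 6)(7 11))^(-75) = (2 4)(3 6)(7 11)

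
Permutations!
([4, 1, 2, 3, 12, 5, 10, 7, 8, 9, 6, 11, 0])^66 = [0, 1, 2, 3, 4, 5, 6, 7, 8, 9, 10, 11, 12]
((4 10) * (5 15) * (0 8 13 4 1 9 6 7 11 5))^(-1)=(0 15 5 11 7 6 9 1 10 4 13 8)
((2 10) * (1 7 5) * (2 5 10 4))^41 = (1 7 10 5)(2 4)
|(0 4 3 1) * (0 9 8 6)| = 7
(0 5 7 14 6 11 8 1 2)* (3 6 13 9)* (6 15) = [5, 2, 0, 15, 4, 7, 11, 14, 1, 3, 10, 8, 12, 9, 13, 6] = (0 5 7 14 13 9 3 15 6 11 8 1 2)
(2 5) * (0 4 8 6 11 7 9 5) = (0 4 8 6 11 7 9 5 2) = [4, 1, 0, 3, 8, 2, 11, 9, 6, 5, 10, 7]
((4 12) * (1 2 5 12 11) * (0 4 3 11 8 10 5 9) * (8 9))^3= (1 10 3 2 5 11 8 12)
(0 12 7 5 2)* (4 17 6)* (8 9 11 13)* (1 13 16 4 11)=(0 12 7 5 2)(1 13 8 9)(4 17 6 11 16)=[12, 13, 0, 3, 17, 2, 11, 5, 9, 1, 10, 16, 7, 8, 14, 15, 4, 6]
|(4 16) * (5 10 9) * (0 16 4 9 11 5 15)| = 12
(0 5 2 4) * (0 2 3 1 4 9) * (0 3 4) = (0 5 4 2 9 3 1) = [5, 0, 9, 1, 2, 4, 6, 7, 8, 3]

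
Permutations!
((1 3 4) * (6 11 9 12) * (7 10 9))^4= ((1 3 4)(6 11 7 10 9 12))^4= (1 3 4)(6 9 7)(10 11 12)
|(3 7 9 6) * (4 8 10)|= 12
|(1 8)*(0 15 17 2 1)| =6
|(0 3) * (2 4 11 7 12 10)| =6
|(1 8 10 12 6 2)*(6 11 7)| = 8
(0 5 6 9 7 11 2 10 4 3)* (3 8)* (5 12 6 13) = (0 12 6 9 7 11 2 10 4 8 3)(5 13) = [12, 1, 10, 0, 8, 13, 9, 11, 3, 7, 4, 2, 6, 5]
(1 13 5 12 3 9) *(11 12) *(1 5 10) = (1 13 10)(3 9 5 11 12) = [0, 13, 2, 9, 4, 11, 6, 7, 8, 5, 1, 12, 3, 10]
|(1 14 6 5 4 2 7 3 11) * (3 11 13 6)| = |(1 14 3 13 6 5 4 2 7 11)| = 10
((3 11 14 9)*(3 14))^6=((3 11)(9 14))^6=(14)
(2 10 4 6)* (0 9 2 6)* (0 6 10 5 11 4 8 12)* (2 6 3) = (0 9 6 10 8 12)(2 5 11 4 3) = [9, 1, 5, 2, 3, 11, 10, 7, 12, 6, 8, 4, 0]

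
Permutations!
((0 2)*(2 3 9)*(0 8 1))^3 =((0 3 9 2 8 1))^3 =(0 2)(1 9)(3 8)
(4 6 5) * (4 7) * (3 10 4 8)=(3 10 4 6 5 7 8)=[0, 1, 2, 10, 6, 7, 5, 8, 3, 9, 4]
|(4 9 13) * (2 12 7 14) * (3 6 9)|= |(2 12 7 14)(3 6 9 13 4)|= 20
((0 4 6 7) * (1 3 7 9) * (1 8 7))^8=(0 6 8)(4 9 7)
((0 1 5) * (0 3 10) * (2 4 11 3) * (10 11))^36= (11)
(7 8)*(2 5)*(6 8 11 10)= (2 5)(6 8 7 11 10)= [0, 1, 5, 3, 4, 2, 8, 11, 7, 9, 6, 10]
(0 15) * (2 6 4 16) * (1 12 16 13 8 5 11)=(0 15)(1 12 16 2 6 4 13 8 5 11)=[15, 12, 6, 3, 13, 11, 4, 7, 5, 9, 10, 1, 16, 8, 14, 0, 2]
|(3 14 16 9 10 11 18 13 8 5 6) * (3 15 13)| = |(3 14 16 9 10 11 18)(5 6 15 13 8)| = 35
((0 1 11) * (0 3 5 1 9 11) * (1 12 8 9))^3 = ((0 1)(3 5 12 8 9 11))^3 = (0 1)(3 8)(5 9)(11 12)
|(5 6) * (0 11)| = |(0 11)(5 6)| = 2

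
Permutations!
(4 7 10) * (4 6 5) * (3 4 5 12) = (3 4 7 10 6 12) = [0, 1, 2, 4, 7, 5, 12, 10, 8, 9, 6, 11, 3]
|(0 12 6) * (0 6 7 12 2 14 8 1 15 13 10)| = 8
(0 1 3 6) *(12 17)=(0 1 3 6)(12 17)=[1, 3, 2, 6, 4, 5, 0, 7, 8, 9, 10, 11, 17, 13, 14, 15, 16, 12]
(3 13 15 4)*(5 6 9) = (3 13 15 4)(5 6 9) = [0, 1, 2, 13, 3, 6, 9, 7, 8, 5, 10, 11, 12, 15, 14, 4]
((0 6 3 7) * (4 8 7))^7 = ((0 6 3 4 8 7))^7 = (0 6 3 4 8 7)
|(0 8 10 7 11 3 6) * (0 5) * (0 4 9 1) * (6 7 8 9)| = |(0 9 1)(3 7 11)(4 6 5)(8 10)| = 6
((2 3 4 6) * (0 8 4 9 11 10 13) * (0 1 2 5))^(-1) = (0 5 6 4 8)(1 13 10 11 9 3 2)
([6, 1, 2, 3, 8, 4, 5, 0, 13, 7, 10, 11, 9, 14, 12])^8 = (0 9 14 8 5)(4 6 7 12 13)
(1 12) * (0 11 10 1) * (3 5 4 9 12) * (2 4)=[11, 3, 4, 5, 9, 2, 6, 7, 8, 12, 1, 10, 0]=(0 11 10 1 3 5 2 4 9 12)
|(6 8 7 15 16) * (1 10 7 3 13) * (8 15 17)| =|(1 10 7 17 8 3 13)(6 15 16)| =21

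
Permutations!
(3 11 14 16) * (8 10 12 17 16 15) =[0, 1, 2, 11, 4, 5, 6, 7, 10, 9, 12, 14, 17, 13, 15, 8, 3, 16] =(3 11 14 15 8 10 12 17 16)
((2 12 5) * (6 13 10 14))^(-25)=(2 5 12)(6 14 10 13)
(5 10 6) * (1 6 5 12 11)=(1 6 12 11)(5 10)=[0, 6, 2, 3, 4, 10, 12, 7, 8, 9, 5, 1, 11]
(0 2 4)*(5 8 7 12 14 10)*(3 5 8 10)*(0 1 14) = (0 2 4 1 14 3 5 10 8 7 12) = [2, 14, 4, 5, 1, 10, 6, 12, 7, 9, 8, 11, 0, 13, 3]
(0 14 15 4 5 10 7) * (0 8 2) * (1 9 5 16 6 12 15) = (0 14 1 9 5 10 7 8 2)(4 16 6 12 15) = [14, 9, 0, 3, 16, 10, 12, 8, 2, 5, 7, 11, 15, 13, 1, 4, 6]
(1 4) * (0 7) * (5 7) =(0 5 7)(1 4) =[5, 4, 2, 3, 1, 7, 6, 0]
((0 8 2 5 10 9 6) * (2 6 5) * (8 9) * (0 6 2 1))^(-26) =(0 5 8 1 9 10 2)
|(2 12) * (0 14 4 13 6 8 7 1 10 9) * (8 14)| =12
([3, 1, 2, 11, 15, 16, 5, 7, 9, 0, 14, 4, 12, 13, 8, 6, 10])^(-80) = (0 15 10)(3 6 14)(4 16 9)(5 8 11)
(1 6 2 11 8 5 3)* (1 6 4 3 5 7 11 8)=(1 4 3 6 2 8 7 11)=[0, 4, 8, 6, 3, 5, 2, 11, 7, 9, 10, 1]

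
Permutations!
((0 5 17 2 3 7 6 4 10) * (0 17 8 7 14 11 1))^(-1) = (0 1 11 14 3 2 17 10 4 6 7 8 5)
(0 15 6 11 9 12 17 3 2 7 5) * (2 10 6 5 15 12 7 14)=(0 12 17 3 10 6 11 9 7 15 5)(2 14)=[12, 1, 14, 10, 4, 0, 11, 15, 8, 7, 6, 9, 17, 13, 2, 5, 16, 3]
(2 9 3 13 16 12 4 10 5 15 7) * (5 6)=(2 9 3 13 16 12 4 10 6 5 15 7)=[0, 1, 9, 13, 10, 15, 5, 2, 8, 3, 6, 11, 4, 16, 14, 7, 12]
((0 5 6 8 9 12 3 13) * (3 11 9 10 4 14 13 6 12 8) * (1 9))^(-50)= (0 9 13 1 14 11 4 12 10 5 8)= ((0 5 12 11 1 9 8 10 4 14 13)(3 6))^(-50)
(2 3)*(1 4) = [0, 4, 3, 2, 1] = (1 4)(2 3)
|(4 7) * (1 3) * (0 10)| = 2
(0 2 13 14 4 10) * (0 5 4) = (0 2 13 14)(4 10 5) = [2, 1, 13, 3, 10, 4, 6, 7, 8, 9, 5, 11, 12, 14, 0]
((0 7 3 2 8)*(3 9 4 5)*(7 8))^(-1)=(0 8)(2 3 5 4 9 7)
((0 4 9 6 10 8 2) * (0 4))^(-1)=((2 4 9 6 10 8))^(-1)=(2 8 10 6 9 4)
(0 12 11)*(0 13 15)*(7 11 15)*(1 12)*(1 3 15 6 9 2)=(0 3 15)(1 12 6 9 2)(7 11 13)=[3, 12, 1, 15, 4, 5, 9, 11, 8, 2, 10, 13, 6, 7, 14, 0]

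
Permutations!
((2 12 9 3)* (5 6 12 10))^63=((2 10 5 6 12 9 3))^63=(12)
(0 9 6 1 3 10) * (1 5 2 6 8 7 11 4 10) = (0 9 8 7 11 4 10)(1 3)(2 6 5) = [9, 3, 6, 1, 10, 2, 5, 11, 7, 8, 0, 4]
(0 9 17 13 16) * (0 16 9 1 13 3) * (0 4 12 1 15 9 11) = [15, 13, 2, 4, 12, 5, 6, 7, 8, 17, 10, 0, 1, 11, 14, 9, 16, 3] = (0 15 9 17 3 4 12 1 13 11)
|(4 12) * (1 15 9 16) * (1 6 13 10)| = |(1 15 9 16 6 13 10)(4 12)| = 14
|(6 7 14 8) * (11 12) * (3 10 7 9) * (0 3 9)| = |(0 3 10 7 14 8 6)(11 12)| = 14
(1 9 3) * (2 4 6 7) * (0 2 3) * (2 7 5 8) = (0 7 3 1 9)(2 4 6 5 8) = [7, 9, 4, 1, 6, 8, 5, 3, 2, 0]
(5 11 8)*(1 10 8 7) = (1 10 8 5 11 7) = [0, 10, 2, 3, 4, 11, 6, 1, 5, 9, 8, 7]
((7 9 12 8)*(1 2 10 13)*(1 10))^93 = (1 2)(7 9 12 8)(10 13)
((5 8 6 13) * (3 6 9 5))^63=((3 6 13)(5 8 9))^63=(13)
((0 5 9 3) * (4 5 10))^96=(10)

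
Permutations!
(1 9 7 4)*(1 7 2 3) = [0, 9, 3, 1, 7, 5, 6, 4, 8, 2] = (1 9 2 3)(4 7)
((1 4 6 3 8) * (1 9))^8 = ((1 4 6 3 8 9))^8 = (1 6 8)(3 9 4)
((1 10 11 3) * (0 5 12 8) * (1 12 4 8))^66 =(0 4)(1 10 11 3 12)(5 8)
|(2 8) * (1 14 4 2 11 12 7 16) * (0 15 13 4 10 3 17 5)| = |(0 15 13 4 2 8 11 12 7 16 1 14 10 3 17 5)| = 16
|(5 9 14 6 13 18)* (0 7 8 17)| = 12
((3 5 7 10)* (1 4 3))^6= (10)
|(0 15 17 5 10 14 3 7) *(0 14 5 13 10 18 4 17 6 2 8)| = 30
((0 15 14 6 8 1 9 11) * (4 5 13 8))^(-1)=((0 15 14 6 4 5 13 8 1 9 11))^(-1)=(0 11 9 1 8 13 5 4 6 14 15)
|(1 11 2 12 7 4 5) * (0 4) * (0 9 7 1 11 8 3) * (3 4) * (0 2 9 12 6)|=8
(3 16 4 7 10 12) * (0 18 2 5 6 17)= (0 18 2 5 6 17)(3 16 4 7 10 12)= [18, 1, 5, 16, 7, 6, 17, 10, 8, 9, 12, 11, 3, 13, 14, 15, 4, 0, 2]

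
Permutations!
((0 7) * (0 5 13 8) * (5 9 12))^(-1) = (0 8 13 5 12 9 7)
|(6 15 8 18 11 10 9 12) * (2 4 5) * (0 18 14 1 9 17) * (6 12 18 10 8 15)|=|(0 10 17)(1 9 18 11 8 14)(2 4 5)|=6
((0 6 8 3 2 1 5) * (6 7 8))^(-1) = (0 5 1 2 3 8 7)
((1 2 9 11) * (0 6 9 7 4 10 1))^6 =((0 6 9 11)(1 2 7 4 10))^6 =(0 9)(1 2 7 4 10)(6 11)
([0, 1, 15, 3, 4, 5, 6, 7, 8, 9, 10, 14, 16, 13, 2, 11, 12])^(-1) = (2 14 11 15)(12 16)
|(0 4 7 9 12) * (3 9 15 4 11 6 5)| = 21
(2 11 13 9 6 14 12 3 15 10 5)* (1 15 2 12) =(1 15 10 5 12 3 2 11 13 9 6 14) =[0, 15, 11, 2, 4, 12, 14, 7, 8, 6, 5, 13, 3, 9, 1, 10]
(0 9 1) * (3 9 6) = (0 6 3 9 1) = [6, 0, 2, 9, 4, 5, 3, 7, 8, 1]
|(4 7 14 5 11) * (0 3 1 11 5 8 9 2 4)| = 12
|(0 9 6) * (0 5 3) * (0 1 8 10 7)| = |(0 9 6 5 3 1 8 10 7)| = 9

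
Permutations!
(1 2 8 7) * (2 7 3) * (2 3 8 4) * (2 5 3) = (8)(1 7)(2 4 5 3) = [0, 7, 4, 2, 5, 3, 6, 1, 8]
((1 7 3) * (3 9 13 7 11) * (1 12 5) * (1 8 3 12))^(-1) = (1 3 8 5 12 11)(7 13 9)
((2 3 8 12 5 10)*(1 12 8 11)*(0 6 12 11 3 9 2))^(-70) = ((0 6 12 5 10)(1 11)(2 9))^(-70) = (12)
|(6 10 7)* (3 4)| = |(3 4)(6 10 7)| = 6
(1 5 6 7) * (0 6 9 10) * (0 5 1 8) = (0 6 7 8)(5 9 10) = [6, 1, 2, 3, 4, 9, 7, 8, 0, 10, 5]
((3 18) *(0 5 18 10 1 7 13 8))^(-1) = (0 8 13 7 1 10 3 18 5)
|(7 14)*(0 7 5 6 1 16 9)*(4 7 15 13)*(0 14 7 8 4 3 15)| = 6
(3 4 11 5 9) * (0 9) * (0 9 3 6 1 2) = (0 3 4 11 5 9 6 1 2) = [3, 2, 0, 4, 11, 9, 1, 7, 8, 6, 10, 5]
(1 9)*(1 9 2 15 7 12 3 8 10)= (1 2 15 7 12 3 8 10)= [0, 2, 15, 8, 4, 5, 6, 12, 10, 9, 1, 11, 3, 13, 14, 7]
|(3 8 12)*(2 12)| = |(2 12 3 8)| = 4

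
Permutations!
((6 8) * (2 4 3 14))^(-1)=((2 4 3 14)(6 8))^(-1)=(2 14 3 4)(6 8)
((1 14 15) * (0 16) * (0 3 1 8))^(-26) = (0 3 14 8 16 1 15)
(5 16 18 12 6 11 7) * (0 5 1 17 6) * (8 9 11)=(0 5 16 18 12)(1 17 6 8 9 11 7)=[5, 17, 2, 3, 4, 16, 8, 1, 9, 11, 10, 7, 0, 13, 14, 15, 18, 6, 12]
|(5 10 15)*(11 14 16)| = 3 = |(5 10 15)(11 14 16)|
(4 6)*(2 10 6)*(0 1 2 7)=(0 1 2 10 6 4 7)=[1, 2, 10, 3, 7, 5, 4, 0, 8, 9, 6]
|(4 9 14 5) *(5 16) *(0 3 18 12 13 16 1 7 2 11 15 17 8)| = 17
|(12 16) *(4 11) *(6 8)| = 2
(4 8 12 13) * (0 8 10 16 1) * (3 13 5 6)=(0 8 12 5 6 3 13 4 10 16 1)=[8, 0, 2, 13, 10, 6, 3, 7, 12, 9, 16, 11, 5, 4, 14, 15, 1]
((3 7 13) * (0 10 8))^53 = (0 8 10)(3 13 7)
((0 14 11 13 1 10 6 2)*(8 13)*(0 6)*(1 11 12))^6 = ((0 14 12 1 10)(2 6)(8 13 11))^6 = (0 14 12 1 10)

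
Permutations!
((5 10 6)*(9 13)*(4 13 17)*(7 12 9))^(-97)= (4 17 9 12 7 13)(5 6 10)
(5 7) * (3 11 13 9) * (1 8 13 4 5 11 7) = (1 8 13 9 3 7 11 4 5) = [0, 8, 2, 7, 5, 1, 6, 11, 13, 3, 10, 4, 12, 9]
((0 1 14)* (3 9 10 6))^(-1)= (0 14 1)(3 6 10 9)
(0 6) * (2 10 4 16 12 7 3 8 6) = (0 2 10 4 16 12 7 3 8 6) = [2, 1, 10, 8, 16, 5, 0, 3, 6, 9, 4, 11, 7, 13, 14, 15, 12]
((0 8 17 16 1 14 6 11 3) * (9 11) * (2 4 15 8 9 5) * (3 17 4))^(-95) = (0 16 5 9 1 2 11 14 3 17 6)(4 15 8)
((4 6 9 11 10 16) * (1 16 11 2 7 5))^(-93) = (1 6 7 16 9 5 4 2)(10 11)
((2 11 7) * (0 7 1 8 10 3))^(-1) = (0 3 10 8 1 11 2 7)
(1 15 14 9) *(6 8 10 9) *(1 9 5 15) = [0, 1, 2, 3, 4, 15, 8, 7, 10, 9, 5, 11, 12, 13, 6, 14] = (5 15 14 6 8 10)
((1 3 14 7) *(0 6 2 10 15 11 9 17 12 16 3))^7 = (0 17)(1 9)(2 16)(3 10)(6 12)(7 11)(14 15)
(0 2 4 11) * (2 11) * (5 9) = (0 11)(2 4)(5 9) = [11, 1, 4, 3, 2, 9, 6, 7, 8, 5, 10, 0]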